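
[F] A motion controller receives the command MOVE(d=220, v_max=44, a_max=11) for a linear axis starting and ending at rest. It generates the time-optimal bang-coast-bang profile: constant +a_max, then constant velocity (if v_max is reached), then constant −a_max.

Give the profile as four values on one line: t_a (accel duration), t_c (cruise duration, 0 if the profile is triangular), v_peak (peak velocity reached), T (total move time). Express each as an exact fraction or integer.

vₘ²/aₘ = 44²/11 = 176
220 ≥ 176 → trapezoidal
t_a = 44/11 = 4; v_peak = 44
d_cruise = 220 − 176 = 44; t_c = 44/44 = 1
T = 2·4 + 1 = 9

t_a=4 t_c=1 v_peak=44 T=9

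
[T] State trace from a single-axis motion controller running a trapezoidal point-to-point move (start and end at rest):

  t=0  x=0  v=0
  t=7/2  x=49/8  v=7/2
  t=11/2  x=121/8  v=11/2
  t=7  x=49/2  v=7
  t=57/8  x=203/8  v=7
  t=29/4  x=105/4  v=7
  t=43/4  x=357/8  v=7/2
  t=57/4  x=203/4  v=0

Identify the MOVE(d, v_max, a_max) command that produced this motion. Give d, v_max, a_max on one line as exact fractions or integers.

d=203/4 v_max=7 a_max=1

final state: t=57/4, x=203/4, v=0 → d = 203/4
a_max = (7/2−0)/(7/2−0) = 1
max v = 7 over t∈[7,29/4] → v_max = 7
check: 7·(7+1/4) = 203/4 ✓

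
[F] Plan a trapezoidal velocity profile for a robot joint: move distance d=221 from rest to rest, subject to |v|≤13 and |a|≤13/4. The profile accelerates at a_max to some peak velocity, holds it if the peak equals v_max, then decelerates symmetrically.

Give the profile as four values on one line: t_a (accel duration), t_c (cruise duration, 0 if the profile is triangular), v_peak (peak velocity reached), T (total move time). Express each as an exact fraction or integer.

t_a=4 t_c=13 v_peak=13 T=21

vₘ²/aₘ = 13²/(13/4) = 52
221 ≥ 52 → trapezoidal
t_a = 13/(13/4) = 4; v_peak = 13
d_cruise = 221 − 52 = 169; t_c = 169/13 = 13
T = 2·4 + 13 = 21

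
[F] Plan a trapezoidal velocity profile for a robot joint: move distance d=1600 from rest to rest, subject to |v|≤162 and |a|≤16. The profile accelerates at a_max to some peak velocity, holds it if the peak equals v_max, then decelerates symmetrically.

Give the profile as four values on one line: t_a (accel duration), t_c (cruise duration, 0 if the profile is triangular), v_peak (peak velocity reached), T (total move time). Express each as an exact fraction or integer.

t_a=10 t_c=0 v_peak=160 T=20

vₘ²/aₘ = 162²/16 = 6561/4
1600 < 6561/4 so t_c = 0
v_peak = √(1600·16) = √25600 = 160
t_a = 160/16 = 10; t_c = 0
T = 2·10 = 20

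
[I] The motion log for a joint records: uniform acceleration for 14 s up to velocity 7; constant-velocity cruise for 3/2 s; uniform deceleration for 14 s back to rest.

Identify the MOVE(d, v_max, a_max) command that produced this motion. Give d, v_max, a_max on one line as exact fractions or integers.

a_max = 7/14 = 1/2
d_a = ½·7·14 = 49; d_c = 7·3/2 = 21/2
d = 2·49 + 21/2 = 217/2
t_c = 3/2 > 0 → v_max = v_peak = 7

d=217/2 v_max=7 a_max=1/2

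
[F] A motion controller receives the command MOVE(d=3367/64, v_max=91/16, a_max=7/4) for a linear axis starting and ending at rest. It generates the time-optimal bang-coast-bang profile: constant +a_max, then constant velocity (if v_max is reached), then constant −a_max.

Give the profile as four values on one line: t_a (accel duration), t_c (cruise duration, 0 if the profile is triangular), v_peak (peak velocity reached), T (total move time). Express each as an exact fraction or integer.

t_a=13/4 t_c=6 v_peak=91/16 T=25/2

v_max²/a_max = (91/16)²/(7/4) = 1183/64
3367/64 ≥ 1183/64 so v_max reached
t_a = (91/16)/(7/4) = 13/4; v_peak = 91/16
d_cruise = 3367/64 − 1183/64 = 273/8; t_c = (273/8)/(91/16) = 6
T = 2·13/4 + 6 = 25/2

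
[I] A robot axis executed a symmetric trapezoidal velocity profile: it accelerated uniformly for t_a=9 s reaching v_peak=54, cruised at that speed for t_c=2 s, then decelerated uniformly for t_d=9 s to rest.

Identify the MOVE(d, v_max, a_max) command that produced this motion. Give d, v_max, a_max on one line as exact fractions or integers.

a_max = 54/9 = 6
d_a = ½·54·9 = 243; d_c = 54·2 = 108
d = 2·243 + 108 = 594
t_c = 2 > 0 ⇒ limit active, v_max = 54

d=594 v_max=54 a_max=6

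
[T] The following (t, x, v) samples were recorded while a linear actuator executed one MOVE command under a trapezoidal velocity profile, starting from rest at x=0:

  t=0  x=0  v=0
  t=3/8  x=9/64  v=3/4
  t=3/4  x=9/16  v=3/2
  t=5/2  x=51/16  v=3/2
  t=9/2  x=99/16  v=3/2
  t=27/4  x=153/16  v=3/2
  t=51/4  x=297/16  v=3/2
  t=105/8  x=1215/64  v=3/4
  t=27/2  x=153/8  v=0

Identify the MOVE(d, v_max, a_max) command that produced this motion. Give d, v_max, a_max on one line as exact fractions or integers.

d=153/8 v_max=3/2 a_max=2

final state: t=27/2, x=153/8, v=0 → d = 153/8
a_max = (3/4−0)/(3/8−0) = 2
max v = 3/2 over t∈[3/4,51/4] → v_max = 3/2
check: 3/2·(3/4+12) = 153/8 ✓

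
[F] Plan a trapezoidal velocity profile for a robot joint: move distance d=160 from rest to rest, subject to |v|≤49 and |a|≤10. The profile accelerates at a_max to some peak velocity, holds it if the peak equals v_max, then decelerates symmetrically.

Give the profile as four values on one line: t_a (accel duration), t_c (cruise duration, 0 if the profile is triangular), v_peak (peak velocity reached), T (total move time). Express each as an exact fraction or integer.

(v_max)²/a_max = 49²/10 = 2401/10
160 < 2401/10 → triangular
v_peak = √(160·10) = √1600 = 40
t_a = 40/10 = 4; t_c = 0
T = 2·4 = 8

t_a=4 t_c=0 v_peak=40 T=8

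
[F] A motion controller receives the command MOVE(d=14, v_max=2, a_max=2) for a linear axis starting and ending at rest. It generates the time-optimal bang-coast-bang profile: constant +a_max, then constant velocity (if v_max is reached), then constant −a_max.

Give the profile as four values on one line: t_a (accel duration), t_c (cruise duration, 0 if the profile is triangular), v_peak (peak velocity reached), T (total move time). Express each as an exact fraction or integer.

vₘ²/aₘ = 2²/2 = 2
14 ≥ 2 ⇒ cruise phase
t_a = 2/2 = 1; v_peak = 2
d_cruise = 14 − 2 = 12; t_c = 12/2 = 6
T = 2·1 + 6 = 8

t_a=1 t_c=6 v_peak=2 T=8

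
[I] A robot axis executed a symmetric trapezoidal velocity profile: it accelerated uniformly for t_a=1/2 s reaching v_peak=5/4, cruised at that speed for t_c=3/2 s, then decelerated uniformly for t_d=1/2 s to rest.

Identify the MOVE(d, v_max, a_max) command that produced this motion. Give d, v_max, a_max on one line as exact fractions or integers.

a_max = (5/4)/(1/2) = 5/2
d_a = ½·5/4·1/2 = 5/16; d_c = 5/4·3/2 = 15/8
d = 2·5/16 + 15/8 = 5/2
t_c = 3/2 > 0 → v_max = v_peak = 5/4

d=5/2 v_max=5/4 a_max=5/2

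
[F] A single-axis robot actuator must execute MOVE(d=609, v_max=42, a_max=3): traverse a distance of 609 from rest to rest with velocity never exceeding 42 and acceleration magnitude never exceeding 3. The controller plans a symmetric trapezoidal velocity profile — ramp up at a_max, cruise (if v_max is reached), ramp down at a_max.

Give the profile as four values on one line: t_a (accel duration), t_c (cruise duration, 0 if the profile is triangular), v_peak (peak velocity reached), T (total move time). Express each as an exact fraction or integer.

t_a=14 t_c=1/2 v_peak=42 T=57/2

vₘ²/aₘ = 42²/3 = 588
609 ≥ 588 so v_max reached
t_a = 42/3 = 14; v_peak = 42
d_cruise = 609 − 588 = 21; t_c = 21/42 = 1/2
T = 2·14 + 1/2 = 57/2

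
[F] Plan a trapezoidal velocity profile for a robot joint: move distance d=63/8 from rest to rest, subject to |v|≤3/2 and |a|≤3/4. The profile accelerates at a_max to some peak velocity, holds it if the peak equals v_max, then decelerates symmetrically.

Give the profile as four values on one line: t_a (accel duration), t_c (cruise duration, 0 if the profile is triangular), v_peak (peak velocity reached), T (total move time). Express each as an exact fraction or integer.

v_max²/a_max = (3/2)²/(3/4) = 3
63/8 ≥ 3 → trapezoidal
t_a = (3/2)/(3/4) = 2; v_peak = 3/2
d_cruise = 63/8 − 3 = 39/8; t_c = (39/8)/(3/2) = 13/4
T = 2·2 + 13/4 = 29/4

t_a=2 t_c=13/4 v_peak=3/2 T=29/4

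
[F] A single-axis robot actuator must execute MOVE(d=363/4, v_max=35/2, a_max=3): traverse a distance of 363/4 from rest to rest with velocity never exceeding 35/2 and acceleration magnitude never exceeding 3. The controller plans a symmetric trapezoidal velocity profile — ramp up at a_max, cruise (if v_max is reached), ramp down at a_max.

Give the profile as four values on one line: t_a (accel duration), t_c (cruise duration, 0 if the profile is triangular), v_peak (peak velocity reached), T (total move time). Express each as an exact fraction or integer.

t_a=11/2 t_c=0 v_peak=33/2 T=11

(v_max)²/a_max = (35/2)²/3 = 1225/12
363/4 < 1225/12 so t_c = 0
v_peak = √(363/4·3) = √(1089/4) = 33/2
t_a = (33/2)/3 = 11/2; t_c = 0
T = 2·11/2 = 11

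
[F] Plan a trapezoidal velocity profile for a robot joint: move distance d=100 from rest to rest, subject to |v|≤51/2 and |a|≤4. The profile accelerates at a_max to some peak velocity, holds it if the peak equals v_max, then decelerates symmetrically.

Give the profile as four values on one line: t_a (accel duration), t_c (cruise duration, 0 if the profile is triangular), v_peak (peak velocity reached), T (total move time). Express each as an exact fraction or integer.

vₘ²/aₘ = (51/2)²/4 = 2601/16
100 < 2601/16 → triangular
v_peak = √(100·4) = √400 = 20
t_a = 20/4 = 5; t_c = 0
T = 2·5 = 10

t_a=5 t_c=0 v_peak=20 T=10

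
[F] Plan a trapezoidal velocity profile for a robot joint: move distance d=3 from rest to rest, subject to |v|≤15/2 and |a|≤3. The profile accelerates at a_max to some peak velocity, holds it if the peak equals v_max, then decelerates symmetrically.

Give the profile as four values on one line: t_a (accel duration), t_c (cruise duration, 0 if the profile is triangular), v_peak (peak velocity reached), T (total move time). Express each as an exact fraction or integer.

v_max²/a_max = (15/2)²/3 = 75/4
3 < 75/4 → triangular
v_peak = √(3·3) = √9 = 3
t_a = 3/3 = 1; t_c = 0
T = 2·1 = 2

t_a=1 t_c=0 v_peak=3 T=2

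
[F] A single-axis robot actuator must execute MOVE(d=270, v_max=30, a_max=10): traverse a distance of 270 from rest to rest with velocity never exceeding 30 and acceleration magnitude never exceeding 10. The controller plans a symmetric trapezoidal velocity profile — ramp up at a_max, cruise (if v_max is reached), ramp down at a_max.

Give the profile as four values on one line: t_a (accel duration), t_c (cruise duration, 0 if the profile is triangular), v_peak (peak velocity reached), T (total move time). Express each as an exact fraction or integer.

t_a=3 t_c=6 v_peak=30 T=12

(v_max)²/a_max = 30²/10 = 90
270 ≥ 90 so v_max reached
t_a = 30/10 = 3; v_peak = 30
d_cruise = 270 − 90 = 180; t_c = 180/30 = 6
T = 2·3 + 6 = 12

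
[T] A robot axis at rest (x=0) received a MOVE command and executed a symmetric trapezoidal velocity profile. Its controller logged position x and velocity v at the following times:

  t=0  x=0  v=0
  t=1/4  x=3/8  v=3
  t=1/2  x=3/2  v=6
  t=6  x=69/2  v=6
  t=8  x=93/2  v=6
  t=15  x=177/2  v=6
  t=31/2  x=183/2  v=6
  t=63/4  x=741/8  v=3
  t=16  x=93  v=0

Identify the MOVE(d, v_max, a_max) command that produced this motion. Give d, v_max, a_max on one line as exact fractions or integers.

final state: t=16, x=93, v=0 → d = 93
a_max = (3−0)/(1/4−0) = 12
max v = 6 over t∈[1/2,31/2] → v_max = 6
check: 6·(1/2+15) = 93 ✓

d=93 v_max=6 a_max=12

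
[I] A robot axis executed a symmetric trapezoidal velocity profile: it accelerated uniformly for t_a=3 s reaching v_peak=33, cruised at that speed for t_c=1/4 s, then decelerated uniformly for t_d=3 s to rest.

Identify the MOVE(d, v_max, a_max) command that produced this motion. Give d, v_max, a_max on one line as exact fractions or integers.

d=429/4 v_max=33 a_max=11

a_max = 33/3 = 11
d_a = ½·33·3 = 99/2; d_c = 33·1/4 = 33/4
d = 2·99/2 + 33/4 = 429/4
t_c = 1/4 > 0 ⇒ limit active, v_max = 33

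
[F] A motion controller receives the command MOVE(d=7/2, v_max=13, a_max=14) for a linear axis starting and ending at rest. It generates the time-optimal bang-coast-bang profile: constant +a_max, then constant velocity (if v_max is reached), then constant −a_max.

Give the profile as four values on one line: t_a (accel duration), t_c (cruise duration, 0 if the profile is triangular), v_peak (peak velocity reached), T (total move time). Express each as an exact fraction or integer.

v_max²/a_max = 13²/14 = 169/14
7/2 < 169/14 so t_c = 0
v_peak = √(7/2·14) = √49 = 7
t_a = 7/14 = 1/2; t_c = 0
T = 2·1/2 = 1

t_a=1/2 t_c=0 v_peak=7 T=1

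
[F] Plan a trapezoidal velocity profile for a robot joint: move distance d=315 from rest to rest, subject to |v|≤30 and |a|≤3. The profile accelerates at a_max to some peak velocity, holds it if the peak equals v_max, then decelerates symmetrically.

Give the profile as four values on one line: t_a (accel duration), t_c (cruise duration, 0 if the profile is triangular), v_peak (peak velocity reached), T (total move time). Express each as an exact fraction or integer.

(v_max)²/a_max = 30²/3 = 300
315 ≥ 300 so v_max reached
t_a = 30/3 = 10; v_peak = 30
d_cruise = 315 − 300 = 15; t_c = 15/30 = 1/2
T = 2·10 + 1/2 = 41/2

t_a=10 t_c=1/2 v_peak=30 T=41/2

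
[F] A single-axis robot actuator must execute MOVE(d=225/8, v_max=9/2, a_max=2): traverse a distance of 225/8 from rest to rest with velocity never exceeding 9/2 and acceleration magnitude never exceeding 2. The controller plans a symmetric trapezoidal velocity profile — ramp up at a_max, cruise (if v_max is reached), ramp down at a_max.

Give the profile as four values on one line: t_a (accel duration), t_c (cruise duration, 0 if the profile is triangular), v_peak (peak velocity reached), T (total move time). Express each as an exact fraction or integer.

vₘ²/aₘ = (9/2)²/2 = 81/8
225/8 ≥ 81/8 → trapezoidal
t_a = (9/2)/2 = 9/4; v_peak = 9/2
d_cruise = 225/8 − 81/8 = 18; t_c = 18/(9/2) = 4
T = 2·9/4 + 4 = 17/2

t_a=9/4 t_c=4 v_peak=9/2 T=17/2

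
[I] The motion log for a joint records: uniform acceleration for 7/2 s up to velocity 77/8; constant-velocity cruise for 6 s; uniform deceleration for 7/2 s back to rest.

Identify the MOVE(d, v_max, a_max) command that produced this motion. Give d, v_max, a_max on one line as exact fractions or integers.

a_max = (77/8)/(7/2) = 11/4
d_a = ½·77/8·7/2 = 539/32; d_c = 77/8·6 = 231/4
d = 2·539/32 + 231/4 = 1463/16
t_c = 6 > 0 ⇒ limit active, v_max = 77/8

d=1463/16 v_max=77/8 a_max=11/4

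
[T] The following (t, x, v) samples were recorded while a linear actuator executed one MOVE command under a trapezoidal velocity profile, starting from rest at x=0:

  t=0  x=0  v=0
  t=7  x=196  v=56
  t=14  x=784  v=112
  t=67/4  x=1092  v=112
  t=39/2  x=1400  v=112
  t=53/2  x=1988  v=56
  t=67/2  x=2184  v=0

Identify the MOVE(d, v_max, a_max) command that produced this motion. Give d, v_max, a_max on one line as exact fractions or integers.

final state: t=67/2, x=2184, v=0 → d = 2184
a_max = (56−0)/(7−0) = 8
max v = 112 over t∈[14,39/2] → v_max = 112
check: 112·(14+11/2) = 2184 ✓

d=2184 v_max=112 a_max=8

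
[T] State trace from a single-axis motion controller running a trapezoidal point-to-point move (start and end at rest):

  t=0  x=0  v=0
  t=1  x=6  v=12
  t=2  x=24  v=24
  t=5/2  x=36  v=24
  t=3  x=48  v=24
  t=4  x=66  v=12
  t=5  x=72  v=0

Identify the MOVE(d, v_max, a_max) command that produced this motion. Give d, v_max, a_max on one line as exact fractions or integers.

final state: t=5, x=72, v=0 → d = 72
a_max = (12−0)/(1−0) = 12
max v = 24 over t∈[2,3] → v_max = 24
check: 24·(2+1) = 72 ✓

d=72 v_max=24 a_max=12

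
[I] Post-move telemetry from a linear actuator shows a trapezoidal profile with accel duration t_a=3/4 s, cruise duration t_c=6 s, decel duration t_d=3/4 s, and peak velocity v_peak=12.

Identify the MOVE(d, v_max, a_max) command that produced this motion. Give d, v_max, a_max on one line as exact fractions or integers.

a_max = 12/(3/4) = 16
d_a = ½·12·3/4 = 9/2; d_c = 12·6 = 72
d = 2·9/2 + 72 = 81
t_c = 6 > 0 so v_max = 12

d=81 v_max=12 a_max=16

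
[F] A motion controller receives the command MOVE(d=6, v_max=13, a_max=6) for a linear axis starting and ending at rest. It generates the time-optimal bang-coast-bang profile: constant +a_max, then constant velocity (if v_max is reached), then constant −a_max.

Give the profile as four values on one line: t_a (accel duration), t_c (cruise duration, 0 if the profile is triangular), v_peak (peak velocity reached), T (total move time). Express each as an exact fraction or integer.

t_a=1 t_c=0 v_peak=6 T=2

(v_max)²/a_max = 13²/6 = 169/6
6 < 169/6 so t_c = 0
v_peak = √(6·6) = √36 = 6
t_a = 6/6 = 1; t_c = 0
T = 2·1 = 2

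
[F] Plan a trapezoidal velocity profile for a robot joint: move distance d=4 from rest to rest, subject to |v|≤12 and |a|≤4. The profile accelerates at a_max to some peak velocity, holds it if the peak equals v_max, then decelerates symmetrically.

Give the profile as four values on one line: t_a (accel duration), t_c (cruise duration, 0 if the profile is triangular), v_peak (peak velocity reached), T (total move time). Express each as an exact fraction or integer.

t_a=1 t_c=0 v_peak=4 T=2

(v_max)²/a_max = 12²/4 = 36
4 < 36 ⇒ no cruise
v_peak = √(4·4) = √16 = 4
t_a = 4/4 = 1; t_c = 0
T = 2·1 = 2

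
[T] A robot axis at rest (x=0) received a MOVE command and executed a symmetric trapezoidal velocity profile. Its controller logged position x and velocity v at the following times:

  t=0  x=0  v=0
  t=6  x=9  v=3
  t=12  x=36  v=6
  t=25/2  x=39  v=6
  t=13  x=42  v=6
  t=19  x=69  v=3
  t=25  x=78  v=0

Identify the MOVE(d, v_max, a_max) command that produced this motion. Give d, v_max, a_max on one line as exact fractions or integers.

final state: t=25, x=78, v=0 → d = 78
a_max = (3−0)/(6−0) = 1/2
max v = 6 over t∈[12,13] → v_max = 6
check: 6·(12+1) = 78 ✓

d=78 v_max=6 a_max=1/2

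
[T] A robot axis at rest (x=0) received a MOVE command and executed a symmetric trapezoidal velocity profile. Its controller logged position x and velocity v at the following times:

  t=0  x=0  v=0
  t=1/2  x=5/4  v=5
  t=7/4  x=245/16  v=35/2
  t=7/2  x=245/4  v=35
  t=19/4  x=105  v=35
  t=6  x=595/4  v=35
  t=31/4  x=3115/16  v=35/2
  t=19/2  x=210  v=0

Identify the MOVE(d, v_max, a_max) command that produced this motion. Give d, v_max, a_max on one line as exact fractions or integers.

d=210 v_max=35 a_max=10

final state: t=19/2, x=210, v=0 → d = 210
a_max = (5−0)/(1/2−0) = 10
max v = 35 over t∈[7/2,6] → v_max = 35
check: 35·(7/2+5/2) = 210 ✓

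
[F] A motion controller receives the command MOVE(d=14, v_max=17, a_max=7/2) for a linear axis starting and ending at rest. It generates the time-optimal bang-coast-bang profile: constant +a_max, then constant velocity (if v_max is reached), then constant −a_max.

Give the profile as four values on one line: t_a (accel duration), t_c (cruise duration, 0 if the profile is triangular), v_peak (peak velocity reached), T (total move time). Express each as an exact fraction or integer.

vₘ²/aₘ = 17²/(7/2) = 578/7
14 < 578/7 → triangular
v_peak = √(14·7/2) = √49 = 7
t_a = 7/(7/2) = 2; t_c = 0
T = 2·2 = 4

t_a=2 t_c=0 v_peak=7 T=4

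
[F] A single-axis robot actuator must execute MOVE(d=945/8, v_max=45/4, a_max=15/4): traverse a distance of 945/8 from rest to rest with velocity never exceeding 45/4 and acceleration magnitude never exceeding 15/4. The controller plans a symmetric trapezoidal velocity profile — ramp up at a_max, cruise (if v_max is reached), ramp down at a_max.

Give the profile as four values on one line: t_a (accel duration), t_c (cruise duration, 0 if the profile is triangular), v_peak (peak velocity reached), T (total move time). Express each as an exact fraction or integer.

t_a=3 t_c=15/2 v_peak=45/4 T=27/2

vₘ²/aₘ = (45/4)²/(15/4) = 135/4
945/8 ≥ 135/4 so v_max reached
t_a = (45/4)/(15/4) = 3; v_peak = 45/4
d_cruise = 945/8 − 135/4 = 675/8; t_c = (675/8)/(45/4) = 15/2
T = 2·3 + 15/2 = 27/2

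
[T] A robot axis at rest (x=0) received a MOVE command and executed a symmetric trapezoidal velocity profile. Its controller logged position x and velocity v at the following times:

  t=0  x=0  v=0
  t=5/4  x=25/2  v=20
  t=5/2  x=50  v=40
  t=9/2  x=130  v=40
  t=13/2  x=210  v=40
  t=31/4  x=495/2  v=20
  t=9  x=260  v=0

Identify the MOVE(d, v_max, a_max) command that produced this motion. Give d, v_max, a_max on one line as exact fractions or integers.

final state: t=9, x=260, v=0 → d = 260
a_max = (20−0)/(5/4−0) = 16
max v = 40 over t∈[5/2,13/2] → v_max = 40
check: 40·(5/2+4) = 260 ✓

d=260 v_max=40 a_max=16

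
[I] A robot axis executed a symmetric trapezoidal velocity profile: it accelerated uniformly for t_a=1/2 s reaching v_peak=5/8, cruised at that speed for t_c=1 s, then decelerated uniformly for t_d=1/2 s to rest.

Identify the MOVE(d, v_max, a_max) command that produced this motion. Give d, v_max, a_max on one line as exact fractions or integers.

a_max = (5/8)/(1/2) = 5/4
d_a = ½·5/8·1/2 = 5/32; d_c = 5/8·1 = 5/8
d = 2·5/32 + 5/8 = 15/16
t_c = 1 > 0 → v_max = v_peak = 5/8

d=15/16 v_max=5/8 a_max=5/4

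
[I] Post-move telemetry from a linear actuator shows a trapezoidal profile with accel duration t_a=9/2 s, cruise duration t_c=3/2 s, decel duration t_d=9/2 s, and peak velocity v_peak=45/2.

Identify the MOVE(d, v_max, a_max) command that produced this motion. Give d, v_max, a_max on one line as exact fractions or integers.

a_max = (45/2)/(9/2) = 5
d_a = ½·45/2·9/2 = 405/8; d_c = 45/2·3/2 = 135/4
d = 2·405/8 + 135/4 = 135
t_c = 3/2 > 0 so v_max = 45/2

d=135 v_max=45/2 a_max=5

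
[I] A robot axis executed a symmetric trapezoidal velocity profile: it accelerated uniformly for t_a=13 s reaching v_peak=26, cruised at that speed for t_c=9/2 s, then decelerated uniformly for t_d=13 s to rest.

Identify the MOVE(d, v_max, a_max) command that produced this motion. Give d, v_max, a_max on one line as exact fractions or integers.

a_max = 26/13 = 2
d_a = ½·26·13 = 169; d_c = 26·9/2 = 117
d = 2·169 + 117 = 455
t_c = 9/2 > 0 → v_max = v_peak = 26

d=455 v_max=26 a_max=2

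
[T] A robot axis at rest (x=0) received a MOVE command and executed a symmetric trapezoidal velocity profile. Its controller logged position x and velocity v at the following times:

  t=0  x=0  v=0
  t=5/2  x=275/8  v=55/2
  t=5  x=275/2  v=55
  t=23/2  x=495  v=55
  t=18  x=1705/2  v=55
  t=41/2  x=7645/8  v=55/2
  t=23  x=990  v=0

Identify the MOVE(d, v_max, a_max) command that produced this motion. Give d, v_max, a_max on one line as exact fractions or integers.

d=990 v_max=55 a_max=11

final state: t=23, x=990, v=0 → d = 990
a_max = (55/2−0)/(5/2−0) = 11
max v = 55 over t∈[5,18] → v_max = 55
check: 55·(5+13) = 990 ✓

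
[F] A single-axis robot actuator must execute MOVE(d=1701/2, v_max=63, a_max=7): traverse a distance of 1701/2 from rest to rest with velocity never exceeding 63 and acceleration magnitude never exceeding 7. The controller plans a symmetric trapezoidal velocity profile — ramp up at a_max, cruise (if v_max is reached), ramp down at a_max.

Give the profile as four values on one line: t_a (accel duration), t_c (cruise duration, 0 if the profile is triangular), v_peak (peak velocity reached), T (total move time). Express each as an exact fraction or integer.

t_a=9 t_c=9/2 v_peak=63 T=45/2

v_max²/a_max = 63²/7 = 567
1701/2 ≥ 567 ⇒ cruise phase
t_a = 63/7 = 9; v_peak = 63
d_cruise = 1701/2 − 567 = 567/2; t_c = (567/2)/63 = 9/2
T = 2·9 + 9/2 = 45/2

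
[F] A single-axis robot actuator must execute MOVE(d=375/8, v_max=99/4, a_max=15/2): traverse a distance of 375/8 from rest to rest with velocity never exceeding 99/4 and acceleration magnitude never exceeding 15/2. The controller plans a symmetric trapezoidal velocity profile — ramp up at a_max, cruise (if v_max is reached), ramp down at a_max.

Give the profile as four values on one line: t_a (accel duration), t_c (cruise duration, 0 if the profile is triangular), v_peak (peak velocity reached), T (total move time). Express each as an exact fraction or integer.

(v_max)²/a_max = (99/4)²/(15/2) = 3267/40
375/8 < 3267/40 ⇒ no cruise
v_peak = √(375/8·15/2) = √(5625/16) = 75/4
t_a = (75/4)/(15/2) = 5/2; t_c = 0
T = 2·5/2 = 5

t_a=5/2 t_c=0 v_peak=75/4 T=5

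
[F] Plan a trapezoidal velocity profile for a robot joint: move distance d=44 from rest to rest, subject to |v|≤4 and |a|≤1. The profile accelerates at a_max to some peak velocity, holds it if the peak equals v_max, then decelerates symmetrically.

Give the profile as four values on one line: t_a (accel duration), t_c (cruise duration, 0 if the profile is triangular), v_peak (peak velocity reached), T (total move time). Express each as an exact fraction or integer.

v_max²/a_max = 4²/1 = 16
44 ≥ 16 ⇒ cruise phase
t_a = 4/1 = 4; v_peak = 4
d_cruise = 44 − 16 = 28; t_c = 28/4 = 7
T = 2·4 + 7 = 15

t_a=4 t_c=7 v_peak=4 T=15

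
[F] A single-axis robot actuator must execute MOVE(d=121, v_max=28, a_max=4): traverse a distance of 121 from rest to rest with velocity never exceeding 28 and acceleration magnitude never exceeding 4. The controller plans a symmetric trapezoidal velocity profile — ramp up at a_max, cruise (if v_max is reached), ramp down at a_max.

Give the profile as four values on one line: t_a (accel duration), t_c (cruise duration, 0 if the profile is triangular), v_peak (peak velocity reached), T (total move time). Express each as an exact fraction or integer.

(v_max)²/a_max = 28²/4 = 196
121 < 196 so t_c = 0
v_peak = √(121·4) = √484 = 22
t_a = 22/4 = 11/2; t_c = 0
T = 2·11/2 = 11

t_a=11/2 t_c=0 v_peak=22 T=11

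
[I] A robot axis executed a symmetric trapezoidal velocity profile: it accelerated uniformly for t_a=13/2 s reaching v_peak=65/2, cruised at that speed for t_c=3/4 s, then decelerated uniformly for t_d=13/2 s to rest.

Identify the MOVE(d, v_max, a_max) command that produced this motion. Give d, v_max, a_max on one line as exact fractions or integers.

d=1885/8 v_max=65/2 a_max=5

a_max = (65/2)/(13/2) = 5
d_a = ½·65/2·13/2 = 845/8; d_c = 65/2·3/4 = 195/8
d = 2·845/8 + 195/8 = 1885/8
t_c = 3/4 > 0 so v_max = 65/2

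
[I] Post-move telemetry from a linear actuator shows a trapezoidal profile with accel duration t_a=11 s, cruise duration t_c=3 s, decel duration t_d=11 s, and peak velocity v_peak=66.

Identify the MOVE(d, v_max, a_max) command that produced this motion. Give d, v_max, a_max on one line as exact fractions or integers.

a_max = 66/11 = 6
d_a = ½·66·11 = 363; d_c = 66·3 = 198
d = 2·363 + 198 = 924
t_c = 3 > 0 ⇒ limit active, v_max = 66

d=924 v_max=66 a_max=6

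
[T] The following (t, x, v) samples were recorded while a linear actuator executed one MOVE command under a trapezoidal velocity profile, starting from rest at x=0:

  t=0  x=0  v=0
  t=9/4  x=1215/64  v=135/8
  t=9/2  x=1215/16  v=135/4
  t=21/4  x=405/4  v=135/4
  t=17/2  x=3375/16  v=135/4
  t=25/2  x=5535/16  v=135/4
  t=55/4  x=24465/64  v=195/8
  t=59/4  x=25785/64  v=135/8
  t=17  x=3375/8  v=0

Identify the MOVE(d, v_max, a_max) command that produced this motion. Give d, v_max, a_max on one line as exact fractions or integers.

final state: t=17, x=3375/8, v=0 → d = 3375/8
a_max = (135/8−0)/(9/4−0) = 15/2
max v = 135/4 over t∈[9/2,25/2] → v_max = 135/4
check: 135/4·(9/2+8) = 3375/8 ✓

d=3375/8 v_max=135/4 a_max=15/2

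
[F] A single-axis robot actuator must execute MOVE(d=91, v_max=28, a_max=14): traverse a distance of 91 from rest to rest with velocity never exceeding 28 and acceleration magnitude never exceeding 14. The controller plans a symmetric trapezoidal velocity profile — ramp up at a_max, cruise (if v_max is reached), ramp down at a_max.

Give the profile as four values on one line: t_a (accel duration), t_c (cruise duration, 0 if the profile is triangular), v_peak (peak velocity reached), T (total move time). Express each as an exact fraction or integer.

v_max²/a_max = 28²/14 = 56
91 ≥ 56 ⇒ cruise phase
t_a = 28/14 = 2; v_peak = 28
d_cruise = 91 − 56 = 35; t_c = 35/28 = 5/4
T = 2·2 + 5/4 = 21/4

t_a=2 t_c=5/4 v_peak=28 T=21/4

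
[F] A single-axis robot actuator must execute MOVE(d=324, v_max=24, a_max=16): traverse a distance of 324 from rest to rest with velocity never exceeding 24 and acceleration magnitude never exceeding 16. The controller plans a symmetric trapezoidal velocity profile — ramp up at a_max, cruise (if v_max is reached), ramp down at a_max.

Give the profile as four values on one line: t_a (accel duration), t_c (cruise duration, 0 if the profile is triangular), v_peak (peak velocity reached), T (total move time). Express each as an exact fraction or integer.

(v_max)²/a_max = 24²/16 = 36
324 ≥ 36 so v_max reached
t_a = 24/16 = 3/2; v_peak = 24
d_cruise = 324 − 36 = 288; t_c = 288/24 = 12
T = 2·3/2 + 12 = 15

t_a=3/2 t_c=12 v_peak=24 T=15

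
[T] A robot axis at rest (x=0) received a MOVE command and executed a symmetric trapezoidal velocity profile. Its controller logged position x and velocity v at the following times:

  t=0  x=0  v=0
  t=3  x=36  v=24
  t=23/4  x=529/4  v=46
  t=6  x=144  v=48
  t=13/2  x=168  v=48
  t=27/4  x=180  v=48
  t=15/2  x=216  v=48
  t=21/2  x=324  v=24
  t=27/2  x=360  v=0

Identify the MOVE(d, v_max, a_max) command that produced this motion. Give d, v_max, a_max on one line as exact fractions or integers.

final state: t=27/2, x=360, v=0 → d = 360
a_max = (24−0)/(3−0) = 8
max v = 48 over t∈[6,15/2] → v_max = 48
check: 48·(6+3/2) = 360 ✓

d=360 v_max=48 a_max=8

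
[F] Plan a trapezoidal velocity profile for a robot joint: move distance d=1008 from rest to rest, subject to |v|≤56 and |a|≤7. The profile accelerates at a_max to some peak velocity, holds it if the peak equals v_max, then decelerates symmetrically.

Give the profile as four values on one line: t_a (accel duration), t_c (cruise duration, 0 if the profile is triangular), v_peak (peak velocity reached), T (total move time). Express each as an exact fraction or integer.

v_max²/a_max = 56²/7 = 448
1008 ≥ 448 so v_max reached
t_a = 56/7 = 8; v_peak = 56
d_cruise = 1008 − 448 = 560; t_c = 560/56 = 10
T = 2·8 + 10 = 26

t_a=8 t_c=10 v_peak=56 T=26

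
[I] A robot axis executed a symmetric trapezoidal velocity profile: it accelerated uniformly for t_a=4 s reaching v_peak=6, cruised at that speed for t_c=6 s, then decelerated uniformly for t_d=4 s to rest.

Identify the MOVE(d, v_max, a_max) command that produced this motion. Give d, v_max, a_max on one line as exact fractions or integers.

a_max = 6/4 = 3/2
d_a = ½·6·4 = 12; d_c = 6·6 = 36
d = 2·12 + 36 = 60
t_c = 6 > 0 so v_max = 6

d=60 v_max=6 a_max=3/2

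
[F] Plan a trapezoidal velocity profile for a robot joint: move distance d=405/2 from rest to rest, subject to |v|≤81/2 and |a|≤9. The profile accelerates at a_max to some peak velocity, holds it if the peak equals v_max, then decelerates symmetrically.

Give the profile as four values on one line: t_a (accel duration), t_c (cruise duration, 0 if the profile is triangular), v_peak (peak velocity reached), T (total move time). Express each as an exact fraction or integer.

t_a=9/2 t_c=1/2 v_peak=81/2 T=19/2

vₘ²/aₘ = (81/2)²/9 = 729/4
405/2 ≥ 729/4 so v_max reached
t_a = (81/2)/9 = 9/2; v_peak = 81/2
d_cruise = 405/2 − 729/4 = 81/4; t_c = (81/4)/(81/2) = 1/2
T = 2·9/2 + 1/2 = 19/2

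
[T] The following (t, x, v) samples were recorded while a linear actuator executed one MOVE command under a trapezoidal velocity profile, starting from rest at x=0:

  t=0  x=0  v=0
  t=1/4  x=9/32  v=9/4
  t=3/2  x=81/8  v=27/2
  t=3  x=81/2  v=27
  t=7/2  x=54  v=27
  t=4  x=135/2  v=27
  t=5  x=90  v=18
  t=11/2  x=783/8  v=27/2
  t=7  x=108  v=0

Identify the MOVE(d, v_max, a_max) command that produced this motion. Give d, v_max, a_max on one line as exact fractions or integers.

d=108 v_max=27 a_max=9

final state: t=7, x=108, v=0 → d = 108
a_max = (9/4−0)/(1/4−0) = 9
max v = 27 over t∈[3,4] → v_max = 27
check: 27·(3+1) = 108 ✓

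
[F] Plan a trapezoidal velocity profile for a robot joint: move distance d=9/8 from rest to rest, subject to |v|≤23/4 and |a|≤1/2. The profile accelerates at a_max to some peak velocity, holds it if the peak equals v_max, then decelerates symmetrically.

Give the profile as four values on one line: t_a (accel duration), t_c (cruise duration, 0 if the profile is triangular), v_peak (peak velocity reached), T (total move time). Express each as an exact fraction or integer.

vₘ²/aₘ = (23/4)²/(1/2) = 529/8
9/8 < 529/8 → triangular
v_peak = √(9/8·1/2) = √(9/16) = 3/4
t_a = (3/4)/(1/2) = 3/2; t_c = 0
T = 2·3/2 = 3

t_a=3/2 t_c=0 v_peak=3/4 T=3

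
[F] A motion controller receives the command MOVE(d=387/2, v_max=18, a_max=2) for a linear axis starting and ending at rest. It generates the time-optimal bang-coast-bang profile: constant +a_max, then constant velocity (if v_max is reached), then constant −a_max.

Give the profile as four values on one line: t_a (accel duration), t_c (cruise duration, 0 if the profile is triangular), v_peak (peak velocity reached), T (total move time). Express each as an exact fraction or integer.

t_a=9 t_c=7/4 v_peak=18 T=79/4

(v_max)²/a_max = 18²/2 = 162
387/2 ≥ 162 → trapezoidal
t_a = 18/2 = 9; v_peak = 18
d_cruise = 387/2 − 162 = 63/2; t_c = (63/2)/18 = 7/4
T = 2·9 + 7/4 = 79/4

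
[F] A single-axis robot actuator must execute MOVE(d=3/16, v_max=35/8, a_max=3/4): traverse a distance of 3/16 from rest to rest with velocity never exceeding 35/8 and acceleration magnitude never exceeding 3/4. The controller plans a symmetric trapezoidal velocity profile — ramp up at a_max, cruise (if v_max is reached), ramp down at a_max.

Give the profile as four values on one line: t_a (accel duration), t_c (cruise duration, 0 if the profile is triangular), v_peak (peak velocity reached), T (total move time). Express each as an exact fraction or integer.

t_a=1/2 t_c=0 v_peak=3/8 T=1

vₘ²/aₘ = (35/8)²/(3/4) = 1225/48
3/16 < 1225/48 so t_c = 0
v_peak = √(3/16·3/4) = √(9/64) = 3/8
t_a = (3/8)/(3/4) = 1/2; t_c = 0
T = 2·1/2 = 1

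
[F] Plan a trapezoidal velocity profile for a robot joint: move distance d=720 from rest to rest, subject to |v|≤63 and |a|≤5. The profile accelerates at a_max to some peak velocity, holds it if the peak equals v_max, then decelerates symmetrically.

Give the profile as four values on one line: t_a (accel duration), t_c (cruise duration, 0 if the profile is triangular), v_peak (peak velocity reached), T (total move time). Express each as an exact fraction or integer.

t_a=12 t_c=0 v_peak=60 T=24

v_max²/a_max = 63²/5 = 3969/5
720 < 3969/5 so t_c = 0
v_peak = √(720·5) = √3600 = 60
t_a = 60/5 = 12; t_c = 0
T = 2·12 = 24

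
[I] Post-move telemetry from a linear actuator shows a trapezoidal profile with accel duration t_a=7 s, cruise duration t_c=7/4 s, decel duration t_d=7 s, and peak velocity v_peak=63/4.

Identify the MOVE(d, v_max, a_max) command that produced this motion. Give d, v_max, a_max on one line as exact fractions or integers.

d=2205/16 v_max=63/4 a_max=9/4

a_max = (63/4)/7 = 9/4
d_a = ½·63/4·7 = 441/8; d_c = 63/4·7/4 = 441/16
d = 2·441/8 + 441/16 = 2205/16
t_c = 7/4 > 0 so v_max = 63/4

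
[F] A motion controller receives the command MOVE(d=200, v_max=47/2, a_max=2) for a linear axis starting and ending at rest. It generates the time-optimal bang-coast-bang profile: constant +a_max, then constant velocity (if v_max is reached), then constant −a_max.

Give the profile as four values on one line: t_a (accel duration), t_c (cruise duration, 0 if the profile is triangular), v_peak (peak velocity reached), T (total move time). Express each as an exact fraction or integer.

(v_max)²/a_max = (47/2)²/2 = 2209/8
200 < 2209/8 so t_c = 0
v_peak = √(200·2) = √400 = 20
t_a = 20/2 = 10; t_c = 0
T = 2·10 = 20

t_a=10 t_c=0 v_peak=20 T=20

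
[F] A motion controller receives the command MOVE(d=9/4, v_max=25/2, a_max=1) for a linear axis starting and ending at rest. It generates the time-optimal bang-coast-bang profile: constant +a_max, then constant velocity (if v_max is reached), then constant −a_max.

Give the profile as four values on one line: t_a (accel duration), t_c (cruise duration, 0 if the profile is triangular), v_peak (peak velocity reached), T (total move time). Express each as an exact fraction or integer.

v_max²/a_max = (25/2)²/1 = 625/4
9/4 < 625/4 → triangular
v_peak = √(9/4·1) = √(9/4) = 3/2
t_a = (3/2)/1 = 3/2; t_c = 0
T = 2·3/2 = 3

t_a=3/2 t_c=0 v_peak=3/2 T=3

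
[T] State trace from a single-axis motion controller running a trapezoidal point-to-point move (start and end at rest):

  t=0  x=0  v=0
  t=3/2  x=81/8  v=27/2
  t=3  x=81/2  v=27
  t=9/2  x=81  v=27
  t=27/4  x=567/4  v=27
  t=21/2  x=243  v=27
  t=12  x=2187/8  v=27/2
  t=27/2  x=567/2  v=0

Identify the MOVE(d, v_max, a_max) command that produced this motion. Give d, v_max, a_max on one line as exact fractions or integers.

d=567/2 v_max=27 a_max=9

final state: t=27/2, x=567/2, v=0 → d = 567/2
a_max = (27/2−0)/(3/2−0) = 9
max v = 27 over t∈[3,21/2] → v_max = 27
check: 27·(3+15/2) = 567/2 ✓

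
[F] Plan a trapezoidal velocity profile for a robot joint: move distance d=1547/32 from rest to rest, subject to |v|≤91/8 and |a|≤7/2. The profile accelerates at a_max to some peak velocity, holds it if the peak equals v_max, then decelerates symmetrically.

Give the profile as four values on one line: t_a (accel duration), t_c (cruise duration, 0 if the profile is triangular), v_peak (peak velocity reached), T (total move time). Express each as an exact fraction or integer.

vₘ²/aₘ = (91/8)²/(7/2) = 1183/32
1547/32 ≥ 1183/32 → trapezoidal
t_a = (91/8)/(7/2) = 13/4; v_peak = 91/8
d_cruise = 1547/32 − 1183/32 = 91/8; t_c = (91/8)/(91/8) = 1
T = 2·13/4 + 1 = 15/2

t_a=13/4 t_c=1 v_peak=91/8 T=15/2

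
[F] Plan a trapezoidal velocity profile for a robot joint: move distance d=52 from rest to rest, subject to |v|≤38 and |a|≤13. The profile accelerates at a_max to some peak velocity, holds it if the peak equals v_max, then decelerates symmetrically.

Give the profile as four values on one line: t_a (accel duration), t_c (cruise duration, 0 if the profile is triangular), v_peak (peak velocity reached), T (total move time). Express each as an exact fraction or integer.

t_a=2 t_c=0 v_peak=26 T=4

(v_max)²/a_max = 38²/13 = 1444/13
52 < 1444/13 ⇒ no cruise
v_peak = √(52·13) = √676 = 26
t_a = 26/13 = 2; t_c = 0
T = 2·2 = 4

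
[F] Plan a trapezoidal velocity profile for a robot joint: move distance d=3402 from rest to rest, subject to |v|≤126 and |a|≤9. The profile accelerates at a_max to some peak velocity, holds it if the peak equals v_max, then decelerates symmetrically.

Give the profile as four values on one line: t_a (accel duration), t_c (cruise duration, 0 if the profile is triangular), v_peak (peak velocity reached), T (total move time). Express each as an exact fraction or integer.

vₘ²/aₘ = 126²/9 = 1764
3402 ≥ 1764 ⇒ cruise phase
t_a = 126/9 = 14; v_peak = 126
d_cruise = 3402 − 1764 = 1638; t_c = 1638/126 = 13
T = 2·14 + 13 = 41

t_a=14 t_c=13 v_peak=126 T=41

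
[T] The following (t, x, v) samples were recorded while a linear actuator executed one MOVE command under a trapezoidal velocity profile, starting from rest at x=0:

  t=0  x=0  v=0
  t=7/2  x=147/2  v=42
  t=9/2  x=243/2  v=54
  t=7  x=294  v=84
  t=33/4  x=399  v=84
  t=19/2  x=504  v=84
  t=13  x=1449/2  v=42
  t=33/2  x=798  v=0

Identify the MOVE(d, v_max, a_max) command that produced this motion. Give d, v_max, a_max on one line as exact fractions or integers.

final state: t=33/2, x=798, v=0 → d = 798
a_max = (42−0)/(7/2−0) = 12
max v = 84 over t∈[7,19/2] → v_max = 84
check: 84·(7+5/2) = 798 ✓

d=798 v_max=84 a_max=12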